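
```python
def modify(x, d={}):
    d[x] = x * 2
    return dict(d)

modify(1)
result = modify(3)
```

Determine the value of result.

Step 1: Mutable default dict is shared across calls.
Step 2: First call adds 1: 2. Second call adds 3: 6.
Step 3: result = {1: 2, 3: 6}

The answer is {1: 2, 3: 6}.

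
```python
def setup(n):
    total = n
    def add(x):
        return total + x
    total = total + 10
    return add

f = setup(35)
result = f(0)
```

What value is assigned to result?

Step 1: setup(35) sets total = 35, then total = 35 + 10 = 45.
Step 2: Closures capture by reference, so add sees total = 45.
Step 3: f(0) returns 45 + 0 = 45

The answer is 45.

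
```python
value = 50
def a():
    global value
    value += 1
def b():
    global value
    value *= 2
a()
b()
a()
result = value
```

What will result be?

Step 1: value = 50.
Step 2: a(): value = 50 + 1 = 51.
Step 3: b(): value = 51 * 2 = 102.
Step 4: a(): value = 102 + 1 = 103

The answer is 103.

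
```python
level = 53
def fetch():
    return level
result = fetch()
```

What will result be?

Step 1: level = 53 is defined in the global scope.
Step 2: fetch() looks up level. No local level exists, so Python checks the global scope via LEGB rule and finds level = 53.
Step 3: result = 53

The answer is 53.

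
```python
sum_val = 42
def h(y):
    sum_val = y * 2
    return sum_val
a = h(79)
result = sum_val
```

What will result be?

Step 1: Global sum_val = 42.
Step 2: h(79) creates local sum_val = 79 * 2 = 158.
Step 3: Global sum_val unchanged because no global keyword. result = 42

The answer is 42.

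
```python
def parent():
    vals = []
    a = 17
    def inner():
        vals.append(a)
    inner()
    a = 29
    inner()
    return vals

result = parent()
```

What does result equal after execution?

Step 1: a = 17. inner() appends current a to vals.
Step 2: First inner(): appends 17. Then a = 29.
Step 3: Second inner(): appends 29 (closure sees updated a). result = [17, 29]

The answer is [17, 29].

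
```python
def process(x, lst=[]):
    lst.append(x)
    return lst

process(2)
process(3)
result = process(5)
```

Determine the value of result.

Step 1: Mutable default argument gotcha! The list [] is created once.
Step 2: Each call appends to the SAME list: [2], [2, 3], [2, 3, 5].
Step 3: result = [2, 3, 5]

The answer is [2, 3, 5].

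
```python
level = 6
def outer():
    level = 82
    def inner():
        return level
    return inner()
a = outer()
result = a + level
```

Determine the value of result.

Step 1: outer() has local level = 82. inner() reads from enclosing.
Step 2: outer() returns 82. Global level = 6 unchanged.
Step 3: result = 82 + 6 = 88

The answer is 88.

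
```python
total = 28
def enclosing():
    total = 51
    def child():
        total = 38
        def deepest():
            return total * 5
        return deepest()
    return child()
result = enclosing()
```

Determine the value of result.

Step 1: deepest() looks up total through LEGB: not local, finds total = 38 in enclosing child().
Step 2: Returns 38 * 5 = 190.
Step 3: result = 190

The answer is 190.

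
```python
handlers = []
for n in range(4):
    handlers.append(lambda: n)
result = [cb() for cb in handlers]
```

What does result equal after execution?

Step 1: All 4 lambdas share the same variable n.
Step 2: After the loop, n = 3.
Step 3: Each call returns 3. result = [3, 3, 3, 3]

The answer is [3, 3, 3, 3].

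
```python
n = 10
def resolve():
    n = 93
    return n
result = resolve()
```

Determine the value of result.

Step 1: Global n = 10.
Step 2: resolve() creates local n = 93, shadowing the global.
Step 3: Returns local n = 93. result = 93

The answer is 93.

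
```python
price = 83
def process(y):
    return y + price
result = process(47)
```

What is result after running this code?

Step 1: price = 83 is defined globally.
Step 2: process(47) uses parameter y = 47 and looks up price from global scope = 83.
Step 3: result = 47 + 83 = 130

The answer is 130.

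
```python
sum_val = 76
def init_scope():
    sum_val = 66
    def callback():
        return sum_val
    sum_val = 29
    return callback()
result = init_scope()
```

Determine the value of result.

Step 1: init_scope() sets sum_val = 66, then later sum_val = 29.
Step 2: callback() is called after sum_val is reassigned to 29. Closures capture variables by reference, not by value.
Step 3: result = 29

The answer is 29.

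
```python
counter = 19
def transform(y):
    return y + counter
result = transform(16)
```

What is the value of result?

Step 1: counter = 19 is defined globally.
Step 2: transform(16) uses parameter y = 16 and looks up counter from global scope = 19.
Step 3: result = 16 + 19 = 35

The answer is 35.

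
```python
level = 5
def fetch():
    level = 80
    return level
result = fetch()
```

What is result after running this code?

Step 1: Global level = 5.
Step 2: fetch() creates local level = 80, shadowing the global.
Step 3: Returns local level = 80. result = 80

The answer is 80.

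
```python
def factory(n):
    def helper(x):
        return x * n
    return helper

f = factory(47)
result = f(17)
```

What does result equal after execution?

Step 1: factory(47) creates a closure capturing n = 47.
Step 2: f(17) computes 17 * 47 = 799.
Step 3: result = 799

The answer is 799.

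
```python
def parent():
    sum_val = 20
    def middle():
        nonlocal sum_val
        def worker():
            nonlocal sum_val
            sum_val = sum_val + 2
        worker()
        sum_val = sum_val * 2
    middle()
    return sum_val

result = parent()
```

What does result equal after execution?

Step 1: sum_val = 20.
Step 2: worker() adds 2: sum_val = 20 + 2 = 22.
Step 3: middle() doubles: sum_val = 22 * 2 = 44.
Step 4: result = 44

The answer is 44.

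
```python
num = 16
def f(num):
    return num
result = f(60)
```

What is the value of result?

Step 1: Global num = 16.
Step 2: f(60) takes parameter num = 60, which shadows the global.
Step 3: result = 60

The answer is 60.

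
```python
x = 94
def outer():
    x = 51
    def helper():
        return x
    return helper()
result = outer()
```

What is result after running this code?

Step 1: x = 94 globally, but outer() defines x = 51 locally.
Step 2: helper() looks up x. Not in local scope, so checks enclosing scope (outer) and finds x = 51.
Step 3: result = 51

The answer is 51.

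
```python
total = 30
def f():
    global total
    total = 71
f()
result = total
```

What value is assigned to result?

Step 1: total = 30 globally.
Step 2: f() declares global total and sets it to 71.
Step 3: After f(), global total = 71. result = 71

The answer is 71.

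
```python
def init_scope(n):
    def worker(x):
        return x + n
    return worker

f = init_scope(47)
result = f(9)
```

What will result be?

Step 1: init_scope(47) creates a closure that captures n = 47.
Step 2: f(9) calls the closure with x = 9, returning 9 + 47 = 56.
Step 3: result = 56

The answer is 56.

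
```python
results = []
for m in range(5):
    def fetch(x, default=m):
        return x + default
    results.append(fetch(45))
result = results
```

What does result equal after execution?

Step 1: Default argument default=m is evaluated at function definition time.
Step 2: Each iteration creates fetch with default = current m value.
Step 3: fetch(45) returns 45 + default. results = [45, 46, 47, 48, 49]

The answer is [45, 46, 47, 48, 49].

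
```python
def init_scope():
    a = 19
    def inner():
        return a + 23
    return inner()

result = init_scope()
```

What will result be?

Step 1: init_scope() defines a = 19.
Step 2: inner() reads a = 19 from enclosing scope, returns 19 + 23 = 42.
Step 3: result = 42

The answer is 42.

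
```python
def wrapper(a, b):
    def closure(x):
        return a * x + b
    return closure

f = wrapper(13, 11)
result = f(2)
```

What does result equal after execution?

Step 1: wrapper(13, 11) captures a = 13, b = 11.
Step 2: f(2) computes 13 * 2 + 11 = 37.
Step 3: result = 37

The answer is 37.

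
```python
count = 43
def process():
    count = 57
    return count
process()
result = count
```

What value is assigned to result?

Step 1: count = 43 globally.
Step 2: process() creates a LOCAL count = 57 (no global keyword!).
Step 3: The global count is unchanged. result = 43

The answer is 43.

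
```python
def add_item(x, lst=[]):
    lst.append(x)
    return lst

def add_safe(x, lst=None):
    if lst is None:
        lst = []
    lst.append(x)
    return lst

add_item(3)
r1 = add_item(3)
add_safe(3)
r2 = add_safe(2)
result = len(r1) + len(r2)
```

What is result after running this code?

Step 1: add_item shares mutable default: after 2 calls, lst = [3, 3], len = 2.
Step 2: add_safe creates fresh list each time: r2 = [2], len = 1.
Step 3: result = 2 + 1 = 3

The answer is 3.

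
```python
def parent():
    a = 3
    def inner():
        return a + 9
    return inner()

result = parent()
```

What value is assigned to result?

Step 1: parent() defines a = 3.
Step 2: inner() reads a = 3 from enclosing scope, returns 3 + 9 = 12.
Step 3: result = 12

The answer is 12.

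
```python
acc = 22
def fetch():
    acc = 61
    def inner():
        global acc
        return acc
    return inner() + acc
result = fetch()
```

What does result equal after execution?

Step 1: Global acc = 22. fetch() shadows with local acc = 61.
Step 2: inner() uses global keyword, so inner() returns global acc = 22.
Step 3: fetch() returns 22 + 61 = 83

The answer is 83.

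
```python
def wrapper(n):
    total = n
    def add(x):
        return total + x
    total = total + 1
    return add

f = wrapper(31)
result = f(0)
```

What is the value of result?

Step 1: wrapper(31) sets total = 31, then total = 31 + 1 = 32.
Step 2: Closures capture by reference, so add sees total = 32.
Step 3: f(0) returns 32 + 0 = 32

The answer is 32.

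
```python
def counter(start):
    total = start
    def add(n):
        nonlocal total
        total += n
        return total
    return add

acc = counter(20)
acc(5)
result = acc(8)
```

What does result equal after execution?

Step 1: counter(20) creates closure with total = 20.
Step 2: First acc(5): total = 20 + 5 = 25.
Step 3: Second acc(8): total = 25 + 8 = 33. result = 33

The answer is 33.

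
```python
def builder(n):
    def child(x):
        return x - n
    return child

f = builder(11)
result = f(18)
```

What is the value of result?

Step 1: builder(11) creates a closure capturing n = 11.
Step 2: f(18) computes 18 - 11 = 7.
Step 3: result = 7

The answer is 7.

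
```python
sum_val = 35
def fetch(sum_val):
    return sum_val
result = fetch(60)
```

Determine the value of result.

Step 1: Global sum_val = 35.
Step 2: fetch(60) takes parameter sum_val = 60, which shadows the global.
Step 3: result = 60

The answer is 60.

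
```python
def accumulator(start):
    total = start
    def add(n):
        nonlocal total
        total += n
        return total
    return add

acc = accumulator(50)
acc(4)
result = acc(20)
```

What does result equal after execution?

Step 1: accumulator(50) creates closure with total = 50.
Step 2: First acc(4): total = 50 + 4 = 54.
Step 3: Second acc(20): total = 54 + 20 = 74. result = 74

The answer is 74.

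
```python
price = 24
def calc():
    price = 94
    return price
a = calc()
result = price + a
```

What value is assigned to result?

Step 1: Global price = 24. calc() returns local price = 94.
Step 2: a = 94. Global price still = 24.
Step 3: result = 24 + 94 = 118

The answer is 118.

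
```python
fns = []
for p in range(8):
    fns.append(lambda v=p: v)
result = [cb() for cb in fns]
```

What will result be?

Step 1: Default arg v=p captures p at each iteration.
Step 2: Each lambda has its own default: 0, 1, ..., 7.
Step 3: result = [0, 1, 2, 3, 4, 5, 6, 7]

The answer is [0, 1, 2, 3, 4, 5, 6, 7].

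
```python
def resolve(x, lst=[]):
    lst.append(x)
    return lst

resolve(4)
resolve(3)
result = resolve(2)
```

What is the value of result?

Step 1: Mutable default argument gotcha! The list [] is created once.
Step 2: Each call appends to the SAME list: [4], [4, 3], [4, 3, 2].
Step 3: result = [4, 3, 2]

The answer is [4, 3, 2].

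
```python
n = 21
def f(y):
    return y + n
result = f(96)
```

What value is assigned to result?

Step 1: n = 21 is defined globally.
Step 2: f(96) uses parameter y = 96 and looks up n from global scope = 21.
Step 3: result = 96 + 21 = 117

The answer is 117.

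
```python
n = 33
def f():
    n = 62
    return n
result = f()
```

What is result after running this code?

Step 1: Global n = 33.
Step 2: f() creates local n = 62, shadowing the global.
Step 3: Returns local n = 62. result = 62

The answer is 62.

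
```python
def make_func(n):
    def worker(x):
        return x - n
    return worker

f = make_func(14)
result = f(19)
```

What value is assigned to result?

Step 1: make_func(14) creates a closure capturing n = 14.
Step 2: f(19) computes 19 - 14 = 5.
Step 3: result = 5

The answer is 5.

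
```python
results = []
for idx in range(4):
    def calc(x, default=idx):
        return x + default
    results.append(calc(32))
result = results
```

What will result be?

Step 1: Default argument default=idx is evaluated at function definition time.
Step 2: Each iteration creates calc with default = current idx value.
Step 3: calc(32) returns 32 + default. results = [32, 33, 34, 35]

The answer is [32, 33, 34, 35].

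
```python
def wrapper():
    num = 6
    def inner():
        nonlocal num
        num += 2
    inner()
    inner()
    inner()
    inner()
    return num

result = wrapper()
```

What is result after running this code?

Step 1: num starts at 6.
Step 2: inner() is called 4 times, each adding 2.
Step 3: num = 6 + 2 * 4 = 14

The answer is 14.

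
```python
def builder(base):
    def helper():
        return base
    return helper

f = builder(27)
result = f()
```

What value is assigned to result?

Step 1: builder(27) creates closure capturing base = 27.
Step 2: f() returns the captured base = 27.
Step 3: result = 27

The answer is 27.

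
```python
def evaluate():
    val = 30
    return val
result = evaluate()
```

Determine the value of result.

Step 1: evaluate() defines val = 30 in its local scope.
Step 2: return val finds the local variable val = 30.
Step 3: result = 30

The answer is 30.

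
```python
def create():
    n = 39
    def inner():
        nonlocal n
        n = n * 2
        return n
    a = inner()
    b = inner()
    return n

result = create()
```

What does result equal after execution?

Step 1: n starts at 39.
Step 2: First inner(): n = 39 * 2 = 78.
Step 3: Second inner(): n = 78 * 2 = 156.
Step 4: result = 156

The answer is 156.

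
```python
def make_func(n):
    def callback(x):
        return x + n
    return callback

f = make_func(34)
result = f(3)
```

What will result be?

Step 1: make_func(34) creates a closure that captures n = 34.
Step 2: f(3) calls the closure with x = 3, returning 3 + 34 = 37.
Step 3: result = 37

The answer is 37.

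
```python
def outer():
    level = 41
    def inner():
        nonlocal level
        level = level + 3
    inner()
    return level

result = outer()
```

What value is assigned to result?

Step 1: outer() sets level = 41.
Step 2: inner() uses nonlocal to modify level in outer's scope: level = 41 + 3 = 44.
Step 3: outer() returns the modified level = 44

The answer is 44.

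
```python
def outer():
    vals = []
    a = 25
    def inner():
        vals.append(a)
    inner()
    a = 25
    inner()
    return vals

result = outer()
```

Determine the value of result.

Step 1: a = 25. inner() appends current a to vals.
Step 2: First inner(): appends 25. Then a = 25.
Step 3: Second inner(): appends 25 (closure sees updated a). result = [25, 25]

The answer is [25, 25].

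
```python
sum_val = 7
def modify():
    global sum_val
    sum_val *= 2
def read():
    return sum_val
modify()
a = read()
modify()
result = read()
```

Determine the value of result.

Step 1: sum_val = 7.
Step 2: First modify(): sum_val = 7 * 2 = 14.
Step 3: Second modify(): sum_val = 14 * 2 = 28.
Step 4: read() returns 28

The answer is 28.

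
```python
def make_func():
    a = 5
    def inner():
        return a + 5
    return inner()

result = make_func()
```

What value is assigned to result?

Step 1: make_func() defines a = 5.
Step 2: inner() reads a = 5 from enclosing scope, returns 5 + 5 = 10.
Step 3: result = 10

The answer is 10.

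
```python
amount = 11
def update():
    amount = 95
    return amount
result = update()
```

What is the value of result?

Step 1: Global amount = 11.
Step 2: update() creates local amount = 95, shadowing the global.
Step 3: Returns local amount = 95. result = 95

The answer is 95.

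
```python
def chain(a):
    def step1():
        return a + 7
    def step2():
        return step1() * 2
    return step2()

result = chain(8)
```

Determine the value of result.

Step 1: chain(8) captures a = 8.
Step 2: step2() calls step1() which returns 8 + 7 = 15.
Step 3: step2() returns 15 * 2 = 30

The answer is 30.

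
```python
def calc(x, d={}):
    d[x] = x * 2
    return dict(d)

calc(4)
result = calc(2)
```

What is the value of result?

Step 1: Mutable default dict is shared across calls.
Step 2: First call adds 4: 8. Second call adds 2: 4.
Step 3: result = {4: 8, 2: 4}

The answer is {4: 8, 2: 4}.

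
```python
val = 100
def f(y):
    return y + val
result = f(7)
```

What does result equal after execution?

Step 1: val = 100 is defined globally.
Step 2: f(7) uses parameter y = 7 and looks up val from global scope = 100.
Step 3: result = 7 + 100 = 107

The answer is 107.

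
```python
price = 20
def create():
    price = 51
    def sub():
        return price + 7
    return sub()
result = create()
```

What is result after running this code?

Step 1: create() shadows global price with price = 51.
Step 2: sub() finds price = 51 in enclosing scope, computes 51 + 7 = 58.
Step 3: result = 58

The answer is 58.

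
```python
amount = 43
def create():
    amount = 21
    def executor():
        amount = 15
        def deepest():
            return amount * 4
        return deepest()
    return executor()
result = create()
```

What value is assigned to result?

Step 1: deepest() looks up amount through LEGB: not local, finds amount = 15 in enclosing executor().
Step 2: Returns 15 * 4 = 60.
Step 3: result = 60

The answer is 60.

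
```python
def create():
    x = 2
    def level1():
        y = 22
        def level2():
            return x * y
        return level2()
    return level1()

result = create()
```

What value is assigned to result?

Step 1: x = 2 in create. y = 22 in level1.
Step 2: level2() reads x = 2 and y = 22 from enclosing scopes.
Step 3: result = 2 * 22 = 44

The answer is 44.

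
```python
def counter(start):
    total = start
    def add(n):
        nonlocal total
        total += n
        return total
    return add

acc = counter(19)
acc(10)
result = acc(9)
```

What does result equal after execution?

Step 1: counter(19) creates closure with total = 19.
Step 2: First acc(10): total = 19 + 10 = 29.
Step 3: Second acc(9): total = 29 + 9 = 38. result = 38

The answer is 38.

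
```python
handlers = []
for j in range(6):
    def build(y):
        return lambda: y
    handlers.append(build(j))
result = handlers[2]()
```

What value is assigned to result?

Step 1: build(j) creates a new scope capturing y = j at call time.
Step 2: handlers[2] = build(2), so its lambda captures y = 2.
Step 3: result = 2 (closure factory fixes late binding)

The answer is 2.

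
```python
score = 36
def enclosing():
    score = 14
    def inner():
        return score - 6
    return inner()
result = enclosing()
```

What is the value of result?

Step 1: enclosing() shadows global score with score = 14.
Step 2: inner() finds score = 14 in enclosing scope, computes 14 - 6 = 8.
Step 3: result = 8

The answer is 8.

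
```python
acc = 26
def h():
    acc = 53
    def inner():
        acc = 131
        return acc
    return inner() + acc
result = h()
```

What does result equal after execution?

Step 1: h() has local acc = 53. inner() has local acc = 131.
Step 2: inner() returns its local acc = 131.
Step 3: h() returns 131 + its own acc (53) = 184

The answer is 184.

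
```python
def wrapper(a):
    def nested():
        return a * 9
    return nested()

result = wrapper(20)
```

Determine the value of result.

Step 1: wrapper(20) binds parameter a = 20.
Step 2: nested() accesses a = 20 from enclosing scope.
Step 3: result = 20 * 9 = 180

The answer is 180.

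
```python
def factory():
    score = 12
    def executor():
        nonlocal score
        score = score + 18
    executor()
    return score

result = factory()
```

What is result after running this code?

Step 1: factory() sets score = 12.
Step 2: executor() uses nonlocal to modify score in factory's scope: score = 12 + 18 = 30.
Step 3: factory() returns the modified score = 30

The answer is 30.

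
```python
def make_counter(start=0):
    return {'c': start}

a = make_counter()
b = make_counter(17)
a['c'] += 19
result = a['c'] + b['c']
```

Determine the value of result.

Step 1: make_counter() returns a new dict each call (immutable default 0).
Step 2: a = {'c': 0}, b = {'c': 17}.
Step 3: a['c'] += 19 = 19. result = 19 + 17 = 36

The answer is 36.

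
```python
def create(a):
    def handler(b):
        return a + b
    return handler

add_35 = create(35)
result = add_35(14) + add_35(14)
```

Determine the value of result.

Step 1: add_35 captures a = 35.
Step 2: add_35(14) = 35 + 14 = 49, called twice.
Step 3: result = 49 + 49 = 98

The answer is 98.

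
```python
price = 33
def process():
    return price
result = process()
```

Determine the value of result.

Step 1: price = 33 is defined in the global scope.
Step 2: process() looks up price. No local price exists, so Python checks the global scope via LEGB rule and finds price = 33.
Step 3: result = 33

The answer is 33.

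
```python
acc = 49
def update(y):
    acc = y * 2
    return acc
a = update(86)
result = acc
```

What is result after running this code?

Step 1: Global acc = 49.
Step 2: update(86) creates local acc = 86 * 2 = 172.
Step 3: Global acc unchanged because no global keyword. result = 49

The answer is 49.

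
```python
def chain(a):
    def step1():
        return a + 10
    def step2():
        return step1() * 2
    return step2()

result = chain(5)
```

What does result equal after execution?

Step 1: chain(5) captures a = 5.
Step 2: step2() calls step1() which returns 5 + 10 = 15.
Step 3: step2() returns 15 * 2 = 30

The answer is 30.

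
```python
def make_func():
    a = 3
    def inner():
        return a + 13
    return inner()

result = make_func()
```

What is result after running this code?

Step 1: make_func() defines a = 3.
Step 2: inner() reads a = 3 from enclosing scope, returns 3 + 13 = 16.
Step 3: result = 16

The answer is 16.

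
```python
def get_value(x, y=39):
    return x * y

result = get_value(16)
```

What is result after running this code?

Step 1: get_value(16) uses default y = 39.
Step 2: Returns 16 * 39 = 624.
Step 3: result = 624

The answer is 624.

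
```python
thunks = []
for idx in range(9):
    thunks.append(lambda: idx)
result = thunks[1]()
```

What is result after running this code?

Step 1: The loop creates 9 lambdas, all referencing the same variable idx.
Step 2: After the loop, idx = 8 (final value).
Step 3: thunks[1]() looks up idx at call time and finds 8. This is the late binding gotcha. result = 8

The answer is 8.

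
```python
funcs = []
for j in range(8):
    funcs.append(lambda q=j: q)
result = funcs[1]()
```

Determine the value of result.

Step 1: Default argument q=j captures j's value at each iteration.
Step 2: funcs[1] captured q = 1 when j was 1.
Step 3: result = 1

The answer is 1.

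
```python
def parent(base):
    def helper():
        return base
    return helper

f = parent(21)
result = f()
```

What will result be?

Step 1: parent(21) creates closure capturing base = 21.
Step 2: f() returns the captured base = 21.
Step 3: result = 21

The answer is 21.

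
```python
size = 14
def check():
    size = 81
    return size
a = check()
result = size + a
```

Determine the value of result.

Step 1: Global size = 14. check() returns local size = 81.
Step 2: a = 81. Global size still = 14.
Step 3: result = 14 + 81 = 95

The answer is 95.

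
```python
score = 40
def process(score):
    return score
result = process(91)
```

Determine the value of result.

Step 1: Global score = 40.
Step 2: process(91) takes parameter score = 91, which shadows the global.
Step 3: result = 91

The answer is 91.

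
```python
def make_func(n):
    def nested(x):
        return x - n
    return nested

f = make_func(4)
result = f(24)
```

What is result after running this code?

Step 1: make_func(4) creates a closure capturing n = 4.
Step 2: f(24) computes 24 - 4 = 20.
Step 3: result = 20

The answer is 20.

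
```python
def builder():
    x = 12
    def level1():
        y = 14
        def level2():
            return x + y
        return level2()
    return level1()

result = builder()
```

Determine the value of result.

Step 1: x = 12 in builder. y = 14 in level1.
Step 2: level2() reads x = 12 and y = 14 from enclosing scopes.
Step 3: result = 12 + 14 = 26

The answer is 26.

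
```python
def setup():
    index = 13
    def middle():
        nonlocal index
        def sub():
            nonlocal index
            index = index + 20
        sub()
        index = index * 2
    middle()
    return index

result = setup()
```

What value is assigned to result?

Step 1: index = 13.
Step 2: sub() adds 20: index = 13 + 20 = 33.
Step 3: middle() doubles: index = 33 * 2 = 66.
Step 4: result = 66

The answer is 66.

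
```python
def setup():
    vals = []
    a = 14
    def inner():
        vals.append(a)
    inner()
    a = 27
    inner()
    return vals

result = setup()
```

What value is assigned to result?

Step 1: a = 14. inner() appends current a to vals.
Step 2: First inner(): appends 14. Then a = 27.
Step 3: Second inner(): appends 27 (closure sees updated a). result = [14, 27]

The answer is [14, 27].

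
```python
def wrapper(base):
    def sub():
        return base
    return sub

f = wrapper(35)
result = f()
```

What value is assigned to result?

Step 1: wrapper(35) creates closure capturing base = 35.
Step 2: f() returns the captured base = 35.
Step 3: result = 35

The answer is 35.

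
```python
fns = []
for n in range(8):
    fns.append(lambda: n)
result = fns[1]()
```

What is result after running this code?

Step 1: The loop creates 8 lambdas, all referencing the same variable n.
Step 2: After the loop, n = 7 (final value).
Step 3: fns[1]() looks up n at call time and finds 7. This is the late binding gotcha. result = 7

The answer is 7.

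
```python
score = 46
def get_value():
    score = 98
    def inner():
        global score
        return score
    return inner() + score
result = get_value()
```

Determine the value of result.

Step 1: Global score = 46. get_value() shadows with local score = 98.
Step 2: inner() uses global keyword, so inner() returns global score = 46.
Step 3: get_value() returns 46 + 98 = 144

The answer is 144.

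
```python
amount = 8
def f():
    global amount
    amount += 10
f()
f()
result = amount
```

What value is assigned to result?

Step 1: amount = 8.
Step 2: First f(): amount = 8 + 10 = 18.
Step 3: Second f(): amount = 18 + 10 = 28. result = 28

The answer is 28.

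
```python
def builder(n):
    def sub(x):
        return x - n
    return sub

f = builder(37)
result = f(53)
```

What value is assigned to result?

Step 1: builder(37) creates a closure capturing n = 37.
Step 2: f(53) computes 53 - 37 = 16.
Step 3: result = 16

The answer is 16.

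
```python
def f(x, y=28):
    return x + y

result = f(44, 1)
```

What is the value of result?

Step 1: f(44, 1) overrides default y with 1.
Step 2: Returns 44 + 1 = 45.
Step 3: result = 45

The answer is 45.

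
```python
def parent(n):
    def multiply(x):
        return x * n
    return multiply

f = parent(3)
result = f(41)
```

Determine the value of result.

Step 1: parent(3) returns multiply closure with n = 3.
Step 2: f(41) computes 41 * 3 = 123.
Step 3: result = 123

The answer is 123.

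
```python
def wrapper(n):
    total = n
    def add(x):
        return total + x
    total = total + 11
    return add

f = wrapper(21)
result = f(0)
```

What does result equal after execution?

Step 1: wrapper(21) sets total = 21, then total = 21 + 11 = 32.
Step 2: Closures capture by reference, so add sees total = 32.
Step 3: f(0) returns 32 + 0 = 32

The answer is 32.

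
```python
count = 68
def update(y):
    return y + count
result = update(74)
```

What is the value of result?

Step 1: count = 68 is defined globally.
Step 2: update(74) uses parameter y = 74 and looks up count from global scope = 68.
Step 3: result = 74 + 68 = 142

The answer is 142.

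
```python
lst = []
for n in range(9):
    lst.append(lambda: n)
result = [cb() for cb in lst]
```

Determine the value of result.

Step 1: All 9 lambdas share the same variable n.
Step 2: After the loop, n = 8.
Step 3: Each call returns 8. result = [8, 8, 8, 8, 8, 8, 8, 8, 8]

The answer is [8, 8, 8, 8, 8, 8, 8, 8, 8].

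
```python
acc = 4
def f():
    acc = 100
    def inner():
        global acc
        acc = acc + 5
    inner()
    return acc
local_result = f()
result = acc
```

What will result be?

Step 1: Global acc = 4. f() creates local acc = 100.
Step 2: inner() declares global acc and adds 5: global acc = 4 + 5 = 9.
Step 3: f() returns its local acc = 100 (unaffected by inner).
Step 4: result = global acc = 9

The answer is 9.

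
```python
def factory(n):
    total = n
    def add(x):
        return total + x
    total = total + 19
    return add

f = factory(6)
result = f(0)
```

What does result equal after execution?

Step 1: factory(6) sets total = 6, then total = 6 + 19 = 25.
Step 2: Closures capture by reference, so add sees total = 25.
Step 3: f(0) returns 25 + 0 = 25

The answer is 25.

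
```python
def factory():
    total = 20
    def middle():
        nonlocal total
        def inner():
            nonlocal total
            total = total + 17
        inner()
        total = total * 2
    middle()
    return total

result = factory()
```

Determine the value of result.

Step 1: total = 20.
Step 2: inner() adds 17: total = 20 + 17 = 37.
Step 3: middle() doubles: total = 37 * 2 = 74.
Step 4: result = 74

The answer is 74.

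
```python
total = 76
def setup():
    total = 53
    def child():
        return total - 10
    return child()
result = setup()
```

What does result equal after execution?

Step 1: setup() shadows global total with total = 53.
Step 2: child() finds total = 53 in enclosing scope, computes 53 - 10 = 43.
Step 3: result = 43

The answer is 43.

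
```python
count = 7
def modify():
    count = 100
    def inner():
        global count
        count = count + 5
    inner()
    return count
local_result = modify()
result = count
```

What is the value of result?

Step 1: Global count = 7. modify() creates local count = 100.
Step 2: inner() declares global count and adds 5: global count = 7 + 5 = 12.
Step 3: modify() returns its local count = 100 (unaffected by inner).
Step 4: result = global count = 12

The answer is 12.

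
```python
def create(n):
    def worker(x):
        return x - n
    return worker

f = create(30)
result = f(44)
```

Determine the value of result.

Step 1: create(30) creates a closure capturing n = 30.
Step 2: f(44) computes 44 - 30 = 14.
Step 3: result = 14

The answer is 14.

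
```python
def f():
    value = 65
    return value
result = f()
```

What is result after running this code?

Step 1: f() defines value = 65 in its local scope.
Step 2: return value finds the local variable value = 65.
Step 3: result = 65

The answer is 65.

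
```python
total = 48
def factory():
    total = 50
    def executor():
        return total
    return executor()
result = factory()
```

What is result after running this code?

Step 1: total = 48 globally, but factory() defines total = 50 locally.
Step 2: executor() looks up total. Not in local scope, so checks enclosing scope (factory) and finds total = 50.
Step 3: result = 50

The answer is 50.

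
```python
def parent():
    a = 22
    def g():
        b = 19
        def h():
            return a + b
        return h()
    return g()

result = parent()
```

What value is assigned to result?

Step 1: parent() defines a = 22. g() defines b = 19.
Step 2: h() accesses both from enclosing scopes: a = 22, b = 19.
Step 3: result = 22 + 19 = 41

The answer is 41.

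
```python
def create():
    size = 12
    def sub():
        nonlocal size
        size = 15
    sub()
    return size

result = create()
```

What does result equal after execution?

Step 1: create() sets size = 12.
Step 2: sub() uses nonlocal to reassign size = 15.
Step 3: result = 15

The answer is 15.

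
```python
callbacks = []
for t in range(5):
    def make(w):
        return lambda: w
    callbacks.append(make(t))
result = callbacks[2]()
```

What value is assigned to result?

Step 1: make(t) creates a new scope capturing w = t at call time.
Step 2: callbacks[2] = make(2), so its lambda captures w = 2.
Step 3: result = 2 (closure factory fixes late binding)

The answer is 2.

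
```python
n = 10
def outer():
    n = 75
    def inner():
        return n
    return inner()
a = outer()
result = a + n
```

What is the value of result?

Step 1: outer() has local n = 75. inner() reads from enclosing.
Step 2: outer() returns 75. Global n = 10 unchanged.
Step 3: result = 75 + 10 = 85

The answer is 85.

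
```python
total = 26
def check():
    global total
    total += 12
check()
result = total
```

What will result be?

Step 1: total = 26 globally.
Step 2: check() modifies global total: total += 12 = 38.
Step 3: result = 38

The answer is 38.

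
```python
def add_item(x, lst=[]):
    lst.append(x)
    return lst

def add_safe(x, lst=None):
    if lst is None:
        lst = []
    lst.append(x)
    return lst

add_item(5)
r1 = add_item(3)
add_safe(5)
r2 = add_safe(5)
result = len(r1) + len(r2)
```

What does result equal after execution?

Step 1: add_item shares mutable default: after 2 calls, lst = [5, 3], len = 2.
Step 2: add_safe creates fresh list each time: r2 = [5], len = 1.
Step 3: result = 2 + 1 = 3

The answer is 3.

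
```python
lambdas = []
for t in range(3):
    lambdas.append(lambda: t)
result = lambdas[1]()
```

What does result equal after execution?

Step 1: The loop creates 3 lambdas, all referencing the same variable t.
Step 2: After the loop, t = 2 (final value).
Step 3: lambdas[1]() looks up t at call time and finds 2. This is the late binding gotcha. result = 2

The answer is 2.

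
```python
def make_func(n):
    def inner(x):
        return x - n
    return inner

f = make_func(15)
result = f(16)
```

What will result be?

Step 1: make_func(15) creates a closure capturing n = 15.
Step 2: f(16) computes 16 - 15 = 1.
Step 3: result = 1

The answer is 1.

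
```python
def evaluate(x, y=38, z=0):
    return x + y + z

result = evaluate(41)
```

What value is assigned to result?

Step 1: evaluate(41) uses defaults y = 38, z = 0.
Step 2: Returns 41 + 38 + 0 = 79.
Step 3: result = 79

The answer is 79.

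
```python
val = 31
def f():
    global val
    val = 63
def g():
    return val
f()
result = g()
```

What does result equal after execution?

Step 1: val = 31.
Step 2: f() sets global val = 63.
Step 3: g() reads global val = 63. result = 63

The answer is 63.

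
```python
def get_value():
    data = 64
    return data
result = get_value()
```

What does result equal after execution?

Step 1: get_value() defines data = 64 in its local scope.
Step 2: return data finds the local variable data = 64.
Step 3: result = 64

The answer is 64.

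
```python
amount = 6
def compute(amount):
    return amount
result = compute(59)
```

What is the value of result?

Step 1: Global amount = 6.
Step 2: compute(59) takes parameter amount = 59, which shadows the global.
Step 3: result = 59

The answer is 59.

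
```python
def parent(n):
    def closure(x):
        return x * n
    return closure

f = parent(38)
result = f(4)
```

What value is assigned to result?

Step 1: parent(38) creates a closure capturing n = 38.
Step 2: f(4) computes 4 * 38 = 152.
Step 3: result = 152

The answer is 152.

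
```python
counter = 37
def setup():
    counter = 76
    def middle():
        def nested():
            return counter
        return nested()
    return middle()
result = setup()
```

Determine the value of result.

Step 1: setup() defines counter = 76. middle() and nested() have no local counter.
Step 2: nested() checks local (none), enclosing middle() (none), enclosing setup() and finds counter = 76.
Step 3: result = 76

The answer is 76.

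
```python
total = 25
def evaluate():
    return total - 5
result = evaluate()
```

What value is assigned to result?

Step 1: total = 25 is defined globally.
Step 2: evaluate() looks up total from global scope = 25, then computes 25 - 5 = 20.
Step 3: result = 20

The answer is 20.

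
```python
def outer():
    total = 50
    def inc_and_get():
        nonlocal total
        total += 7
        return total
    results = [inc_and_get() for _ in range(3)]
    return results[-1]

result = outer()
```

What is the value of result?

Step 1: total = 50.
Step 2: Three calls to inc_and_get(), each adding 7.
Step 3: Last value = 50 + 7 * 3 = 71

The answer is 71.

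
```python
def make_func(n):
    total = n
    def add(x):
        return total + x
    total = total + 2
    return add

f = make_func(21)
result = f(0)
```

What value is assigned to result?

Step 1: make_func(21) sets total = 21, then total = 21 + 2 = 23.
Step 2: Closures capture by reference, so add sees total = 23.
Step 3: f(0) returns 23 + 0 = 23

The answer is 23.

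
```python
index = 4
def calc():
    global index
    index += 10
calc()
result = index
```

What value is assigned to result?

Step 1: index = 4 globally.
Step 2: calc() modifies global index: index += 10 = 14.
Step 3: result = 14

The answer is 14.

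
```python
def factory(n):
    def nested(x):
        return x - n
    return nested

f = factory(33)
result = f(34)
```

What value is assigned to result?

Step 1: factory(33) creates a closure capturing n = 33.
Step 2: f(34) computes 34 - 33 = 1.
Step 3: result = 1

The answer is 1.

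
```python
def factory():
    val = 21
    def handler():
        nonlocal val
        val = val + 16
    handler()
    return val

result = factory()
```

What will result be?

Step 1: factory() sets val = 21.
Step 2: handler() uses nonlocal to modify val in factory's scope: val = 21 + 16 = 37.
Step 3: factory() returns the modified val = 37

The answer is 37.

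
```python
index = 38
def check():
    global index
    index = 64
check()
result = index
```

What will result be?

Step 1: index = 38 globally.
Step 2: check() declares global index and sets it to 64.
Step 3: After check(), global index = 64. result = 64

The answer is 64.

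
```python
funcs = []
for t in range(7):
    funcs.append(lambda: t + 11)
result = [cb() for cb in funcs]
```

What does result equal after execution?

Step 1: All lambdas capture t by reference. After the loop, t = 6.
Step 2: Each call returns 6 + 11 = 17.
Step 3: result = [17, 17, 17, 17, 17, 17, 17]

The answer is [17, 17, 17, 17, 17, 17, 17].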